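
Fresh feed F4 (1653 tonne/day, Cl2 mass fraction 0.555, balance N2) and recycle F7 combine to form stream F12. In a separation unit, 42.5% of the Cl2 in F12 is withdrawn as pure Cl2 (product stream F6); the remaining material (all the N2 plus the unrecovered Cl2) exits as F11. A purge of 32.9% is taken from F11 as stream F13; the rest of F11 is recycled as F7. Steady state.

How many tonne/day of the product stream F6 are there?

634.8 tonne/day

Cl2 in F12: m_A = 1653×0.555 + (1−0.329)·(1−0.425)·m_A, so m_A = 917.42/0.6142 = 1493.7 tonne/day.
Product F6 = 0.425×1493.7 = 634.84 tonne/day.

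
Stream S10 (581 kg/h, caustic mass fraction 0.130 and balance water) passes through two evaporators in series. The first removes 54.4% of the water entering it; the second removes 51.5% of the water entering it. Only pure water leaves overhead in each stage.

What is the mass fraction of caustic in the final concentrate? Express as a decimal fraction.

0.403

water in feed = 581×0.870 = 505.47 kg/h.
After stage 1: water left = (1−0.544)×505.47 = 230.49; stream total = 306.02 kg/h.
After stage 2: water left = (1−0.515)×230.49 = 111.79; final concentrate = 187.32 kg/h.
caustic fraction = 75.53/187.32 = 0.403.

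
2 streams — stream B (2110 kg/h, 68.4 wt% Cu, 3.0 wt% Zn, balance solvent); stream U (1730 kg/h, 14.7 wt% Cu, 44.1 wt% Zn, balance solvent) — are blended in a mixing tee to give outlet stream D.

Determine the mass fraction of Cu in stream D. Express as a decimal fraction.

0.442

Total flow out = 2110 + 1730 = 3840 kg/h.
Cu in = 2110×0.684 + 1730×0.147 = 1697.5 kg/h.
Cu mass fraction in D = 1697.5/3840 = 0.442.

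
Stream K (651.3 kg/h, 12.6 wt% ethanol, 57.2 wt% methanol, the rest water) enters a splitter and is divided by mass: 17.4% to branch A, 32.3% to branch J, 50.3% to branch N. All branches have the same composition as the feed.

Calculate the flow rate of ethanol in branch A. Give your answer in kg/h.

14.28 kg/h

Branch A total = 0.174×651.3 = 113.33 kg/h.
ethanol in A = 0.126×113.33 = 14.279 kg/h.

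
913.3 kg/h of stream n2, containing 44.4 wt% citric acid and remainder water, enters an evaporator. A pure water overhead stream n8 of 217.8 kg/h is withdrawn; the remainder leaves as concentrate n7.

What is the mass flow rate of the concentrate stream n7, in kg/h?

Concentrate = 913.3 − 217.8 = 695.5 kg/h.

695.5 kg/h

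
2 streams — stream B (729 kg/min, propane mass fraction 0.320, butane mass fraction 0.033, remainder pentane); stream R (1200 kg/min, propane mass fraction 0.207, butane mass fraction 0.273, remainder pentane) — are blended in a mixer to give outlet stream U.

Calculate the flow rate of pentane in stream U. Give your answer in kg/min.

1096 kg/min

pentane out = pentane in = 729×0.647 + 1200×0.520 = 1095.7 kg/min.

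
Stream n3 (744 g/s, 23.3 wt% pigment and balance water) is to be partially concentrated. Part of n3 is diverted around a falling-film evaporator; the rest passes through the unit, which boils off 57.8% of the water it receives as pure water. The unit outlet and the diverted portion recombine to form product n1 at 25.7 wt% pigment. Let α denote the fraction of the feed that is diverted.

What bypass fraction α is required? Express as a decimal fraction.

0.789

All 744×0.233 = 173.35 g/s of pigment reaches n1, so n1 = 173.35/0.257 = 674.52 g/s and vapour = 69.479 g/s.
The evaporator receives (1−α)·744 of feed at 0.767 water and removes 0.578 of that water:
0.578×0.767×(1−α)×744 = 69.479
(1−α) = 69.479/329.83 = 0.2106;  α = 0.7894.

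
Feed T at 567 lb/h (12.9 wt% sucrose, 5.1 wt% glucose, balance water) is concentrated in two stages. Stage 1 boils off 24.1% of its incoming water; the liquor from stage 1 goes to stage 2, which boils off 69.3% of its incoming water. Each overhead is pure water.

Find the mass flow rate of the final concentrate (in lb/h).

water in feed = 567×0.820 = 464.94 lb/h.
After stage 1: water left = (1−0.241)×464.94 = 352.89; stream total = 454.95 lb/h.
After stage 2: water left = (1−0.693)×352.89 = 108.34; final concentrate = 210.4 lb/h.

210.4 lb/h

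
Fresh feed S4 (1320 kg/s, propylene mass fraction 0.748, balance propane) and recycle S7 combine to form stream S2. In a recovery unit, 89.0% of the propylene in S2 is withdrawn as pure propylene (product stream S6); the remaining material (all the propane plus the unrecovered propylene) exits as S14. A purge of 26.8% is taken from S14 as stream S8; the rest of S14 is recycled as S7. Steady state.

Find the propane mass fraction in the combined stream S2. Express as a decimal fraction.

propane enters only via S4 and leaves only via the purge: 1320×0.252 = 0.268×(propane in S14), and the recovery unit passes all propane, so propane in S2 = propane in S14 = 1241.2 kg/s.
propylene in S2: m_A = 1320×0.748 + (1−0.268)·(1−0.890)·m_A, so m_A = 987.36/0.9195 = 1073.8 kg/s.
S2 = 1073.8 + 1241.2 = 2315 kg/s.
propane fraction in S2 = 1241.2/2315 = 0.536.

0.536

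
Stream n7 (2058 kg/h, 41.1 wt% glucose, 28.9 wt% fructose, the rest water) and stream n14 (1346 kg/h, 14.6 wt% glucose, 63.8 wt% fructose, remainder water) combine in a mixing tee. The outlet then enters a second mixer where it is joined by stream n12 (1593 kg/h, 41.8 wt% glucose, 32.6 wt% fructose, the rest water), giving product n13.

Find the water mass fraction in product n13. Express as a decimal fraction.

0.263

Overall, product flow = 4997 kg/h.
water in = 2058×0.300 + 1346×0.216 + 1593×0.256 = 1315.9 kg/h.
water fraction in n13 = 0.263.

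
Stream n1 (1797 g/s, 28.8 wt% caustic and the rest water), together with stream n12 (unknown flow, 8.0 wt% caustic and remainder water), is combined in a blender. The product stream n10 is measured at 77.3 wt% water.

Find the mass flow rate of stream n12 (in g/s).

Let n12 be the unknown flow. Total out = 1797 + n12.
water balance: 1279.5 + 0.920·n12 = 0.773·(1797 + n12)
(0.920 − 0.773)·n12 = 0.773×1797 − 1279.5 = 109.62
n12 = 109.62 / 0.147 = 745.69 g/s

745.7 g/s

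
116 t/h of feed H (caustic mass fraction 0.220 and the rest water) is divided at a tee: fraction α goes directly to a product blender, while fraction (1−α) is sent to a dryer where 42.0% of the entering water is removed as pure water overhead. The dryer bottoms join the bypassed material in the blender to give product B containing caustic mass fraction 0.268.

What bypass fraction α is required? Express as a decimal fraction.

0.453

All 116×0.220 = 25.52 t/h of caustic reaches B, so B = 25.52/0.268 = 95.224 t/h and vapour = 20.776 t/h.
The evaporator receives (1−α)·116 of feed at 0.780 water and removes 0.420 of that water:
0.420×0.780×(1−α)×116 = 20.776
(1−α) = 20.776/38.002 = 0.5467;  α = 0.4533.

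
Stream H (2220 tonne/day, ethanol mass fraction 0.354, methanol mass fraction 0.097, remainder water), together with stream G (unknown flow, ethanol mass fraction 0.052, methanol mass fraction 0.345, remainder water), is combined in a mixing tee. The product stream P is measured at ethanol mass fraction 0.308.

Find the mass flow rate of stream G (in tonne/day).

Let G be the unknown flow. Total out = 2220 + G.
ethanol balance: 785.88 + 0.052·G = 0.308·(2220 + G)
(0.052 − 0.308)·G = 0.308×2220 − 785.88 = -102.12
G = -102.12 / -0.256 = 398.91 tonne/day

398.9 tonne/day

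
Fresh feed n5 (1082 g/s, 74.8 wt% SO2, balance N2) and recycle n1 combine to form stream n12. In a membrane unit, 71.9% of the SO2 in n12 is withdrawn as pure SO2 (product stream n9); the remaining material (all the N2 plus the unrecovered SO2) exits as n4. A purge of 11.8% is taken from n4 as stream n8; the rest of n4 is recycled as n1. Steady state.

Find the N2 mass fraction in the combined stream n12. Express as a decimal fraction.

N2 enters only via n5 and leaves only via the purge: 1082×0.252 = 0.118×(N2 in n4), and the membrane unit passes all N2, so N2 in n12 = N2 in n4 = 2310.7 g/s.
SO2 in n12: m_A = 1082×0.748 + (1−0.118)·(1−0.719)·m_A, so m_A = 809.34/0.7522 = 1076 g/s.
n12 = 1076 + 2310.7 = 3386.7 g/s.
N2 fraction in n12 = 2310.7/3386.7 = 0.6823.

0.6823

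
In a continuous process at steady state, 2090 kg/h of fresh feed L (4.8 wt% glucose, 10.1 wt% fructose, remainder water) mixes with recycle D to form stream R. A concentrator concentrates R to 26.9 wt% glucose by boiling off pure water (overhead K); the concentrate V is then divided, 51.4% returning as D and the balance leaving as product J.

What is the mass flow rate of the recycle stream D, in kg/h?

Overall glucose balance (none leaves overhead): glucose in fresh feed = glucose in product, i.e. 2090×0.048 = (1−0.514)·V·0.269.
V = 100.32/(0.269×0.486) = 767.36 kg/h.
Recycle D = 0.514×767.36 = 394.42 kg/h.

394.4 kg/h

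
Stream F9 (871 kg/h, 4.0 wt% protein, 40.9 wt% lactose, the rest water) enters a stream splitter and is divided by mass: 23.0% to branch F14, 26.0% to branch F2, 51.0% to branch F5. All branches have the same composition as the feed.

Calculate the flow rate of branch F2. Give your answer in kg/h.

Branch F2 flow = 0.260×871 = 226.46 kg/h.

226.5 kg/h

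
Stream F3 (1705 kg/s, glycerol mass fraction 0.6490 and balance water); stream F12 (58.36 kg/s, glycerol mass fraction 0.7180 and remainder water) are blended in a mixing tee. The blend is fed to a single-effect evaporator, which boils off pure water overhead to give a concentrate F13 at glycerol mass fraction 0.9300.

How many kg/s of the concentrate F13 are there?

1235 kg/s

glycerol entering = 1705×0.649 + 58.36×0.718 = 1148.4 kg/s.
All glycerol reports to F13, so F13 = 1148.4/0.930 = 1234.9 kg/s.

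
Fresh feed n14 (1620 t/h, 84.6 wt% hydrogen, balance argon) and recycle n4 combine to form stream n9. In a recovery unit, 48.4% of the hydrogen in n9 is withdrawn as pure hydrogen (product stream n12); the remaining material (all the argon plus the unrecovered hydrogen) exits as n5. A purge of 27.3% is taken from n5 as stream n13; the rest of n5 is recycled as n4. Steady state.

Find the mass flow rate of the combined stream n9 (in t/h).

argon enters only via n14 and leaves only via the purge: 1620×0.154 = 0.273×(argon in n5), and the recovery unit passes all argon, so argon in n9 = argon in n5 = 913.85 t/h.
hydrogen in n9: m_A = 1620×0.846 + (1−0.273)·(1−0.484)·m_A, so m_A = 1370.5/0.6249 = 2193.3 t/h.
n9 = 2193.3 + 913.85 = 3107.1 t/h.

3107 t/h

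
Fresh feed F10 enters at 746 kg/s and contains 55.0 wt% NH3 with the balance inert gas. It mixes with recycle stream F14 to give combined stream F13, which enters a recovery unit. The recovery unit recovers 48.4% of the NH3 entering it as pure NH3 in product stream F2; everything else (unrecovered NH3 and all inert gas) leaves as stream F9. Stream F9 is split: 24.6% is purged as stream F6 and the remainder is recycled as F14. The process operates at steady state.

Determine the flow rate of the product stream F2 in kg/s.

NH3 in F13: m_A = 746×0.550 + (1−0.246)·(1−0.484)·m_A, so m_A = 410.3/0.6109 = 671.59 kg/s.
Product F2 = 0.484×671.59 = 325.05 kg/s.

325.1 kg/s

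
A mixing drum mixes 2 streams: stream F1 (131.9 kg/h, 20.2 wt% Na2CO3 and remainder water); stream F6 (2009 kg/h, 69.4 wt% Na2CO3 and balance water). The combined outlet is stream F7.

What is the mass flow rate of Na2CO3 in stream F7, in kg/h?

1421 kg/h

Na2CO3 out = Na2CO3 in = 131.9×0.202 + 2009×0.694 = 1420.9 kg/h.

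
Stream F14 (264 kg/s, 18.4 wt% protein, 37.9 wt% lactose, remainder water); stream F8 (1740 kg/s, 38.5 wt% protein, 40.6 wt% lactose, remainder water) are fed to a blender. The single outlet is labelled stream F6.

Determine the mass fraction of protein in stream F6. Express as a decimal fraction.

0.359

Total flow out = 264 + 1740 = 2004 kg/s.
protein in = 264×0.184 + 1740×0.385 = 718.48 kg/s.
protein mass fraction in F6 = 718.48/2004 = 0.359.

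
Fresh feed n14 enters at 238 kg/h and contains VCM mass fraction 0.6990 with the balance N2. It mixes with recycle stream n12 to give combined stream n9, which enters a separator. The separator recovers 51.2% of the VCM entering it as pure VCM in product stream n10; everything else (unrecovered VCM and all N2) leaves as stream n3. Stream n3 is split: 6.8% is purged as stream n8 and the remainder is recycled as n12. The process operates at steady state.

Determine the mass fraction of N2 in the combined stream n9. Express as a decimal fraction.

N2 enters only via n14 and leaves only via the purge: 238×0.301 = 0.068×(N2 in n3), and the separator passes all N2, so N2 in n9 = N2 in n3 = 1053.5 kg/h.
VCM in n9: m_A = 238×0.699 + (1−0.068)·(1−0.512)·m_A, so m_A = 166.36/0.5452 = 305.15 kg/h.
n9 = 305.15 + 1053.5 = 1358.6 kg/h.
N2 fraction in n9 = 1053.5/1358.6 = 0.7754.

0.7754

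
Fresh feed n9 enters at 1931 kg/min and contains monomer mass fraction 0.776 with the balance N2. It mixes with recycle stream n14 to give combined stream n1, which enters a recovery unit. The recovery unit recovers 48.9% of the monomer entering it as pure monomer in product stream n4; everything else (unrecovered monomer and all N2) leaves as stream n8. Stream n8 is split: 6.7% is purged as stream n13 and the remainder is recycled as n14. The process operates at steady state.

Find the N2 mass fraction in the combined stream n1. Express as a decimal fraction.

N2 enters only via n9 and leaves only via the purge: 1931×0.224 = 0.067×(N2 in n8), and the recovery unit passes all N2, so N2 in n1 = N2 in n8 = 6455.9 kg/min.
monomer in n1: m_A = 1931×0.776 + (1−0.067)·(1−0.489)·m_A, so m_A = 1498.5/0.5232 = 2863.8 kg/min.
n1 = 2863.8 + 6455.9 = 9319.7 kg/min.
N2 fraction in n1 = 6455.9/9319.7 = 0.693.

0.693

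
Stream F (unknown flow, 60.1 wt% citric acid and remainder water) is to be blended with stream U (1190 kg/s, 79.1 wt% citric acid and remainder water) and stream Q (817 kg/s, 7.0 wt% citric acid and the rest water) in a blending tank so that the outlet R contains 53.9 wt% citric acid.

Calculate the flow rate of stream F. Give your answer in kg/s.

1343 kg/s

Let F be the unknown flow. Total out = 2007 + F.
citric acid balance: 998.48 + 0.601·F = 0.539·(2007 + F)
(0.601 − 0.539)·F = 0.539×2007 − 998.48 = 83.293
F = 83.293 / 0.062 = 1343.4 kg/s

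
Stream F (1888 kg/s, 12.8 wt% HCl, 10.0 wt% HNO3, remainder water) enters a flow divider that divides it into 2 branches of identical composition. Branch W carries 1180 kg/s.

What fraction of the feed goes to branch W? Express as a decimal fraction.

0.625

Fraction to W = 1180/1888 = 0.6250.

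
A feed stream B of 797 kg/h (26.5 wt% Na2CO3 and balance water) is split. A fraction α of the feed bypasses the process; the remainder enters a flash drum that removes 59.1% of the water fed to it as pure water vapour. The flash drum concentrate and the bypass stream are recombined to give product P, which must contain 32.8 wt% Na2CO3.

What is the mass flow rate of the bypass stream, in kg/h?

All 797×0.265 = 211.21 kg/h of Na2CO3 reaches P, so P = 211.21/0.328 = 643.92 kg/h and vapour = 153.08 kg/h.
The evaporator receives (1−α)·797 of feed at 0.735 water and removes 0.591 of that water:
0.591×0.735×(1−α)×797 = 153.08
(1−α) = 153.08/346.2 = 0.4422;  α = 0.5578.
Bypass flow = 0.5578×797 = 444.59 kg/h.

444.6 kg/h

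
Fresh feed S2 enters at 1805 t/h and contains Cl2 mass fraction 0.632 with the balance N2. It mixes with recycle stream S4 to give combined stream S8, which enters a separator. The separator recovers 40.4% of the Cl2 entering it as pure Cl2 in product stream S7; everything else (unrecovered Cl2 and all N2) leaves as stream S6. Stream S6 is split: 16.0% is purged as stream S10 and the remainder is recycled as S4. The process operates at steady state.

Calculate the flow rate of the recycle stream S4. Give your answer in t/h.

N2 enters only via S2 and leaves only via the purge: 1805×0.368 = 0.160×(N2 in S6), and the separator passes all N2, so N2 in S8 = N2 in S6 = 4151.5 t/h.
Cl2 in S8: m_A = 1805×0.632 + (1−0.160)·(1−0.404)·m_A, so m_A = 1140.8/0.4994 = 2284.4 t/h.
S6 = (1−0.404)×2284.4 + 4151.5 = 5513 t/h.
Recycle S4 = (1−0.160)×5513 = 4630.9 t/h.

4631 t/h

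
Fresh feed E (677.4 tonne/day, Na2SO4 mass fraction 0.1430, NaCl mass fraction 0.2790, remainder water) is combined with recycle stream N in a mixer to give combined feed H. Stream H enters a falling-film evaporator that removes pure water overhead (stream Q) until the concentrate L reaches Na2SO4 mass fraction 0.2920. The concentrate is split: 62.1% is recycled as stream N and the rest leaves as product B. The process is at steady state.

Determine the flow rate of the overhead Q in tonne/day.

345.7 tonne/day

Overall Na2SO4 balance (none leaves overhead): Na2SO4 in fresh feed = Na2SO4 in product, i.e. 677.4×0.143 = (1−0.621)·L·0.292.
L = 96.868/(0.292×0.379) = 875.3 tonne/day.
Recycle N = 0.621×875.3 = 543.56 tonne/day.
Combined feed H = 677.4 + 543.56 = 1221 tonne/day.
Overhead Q = H − L = 1221 − 875.3 = 345.66 tonne/day.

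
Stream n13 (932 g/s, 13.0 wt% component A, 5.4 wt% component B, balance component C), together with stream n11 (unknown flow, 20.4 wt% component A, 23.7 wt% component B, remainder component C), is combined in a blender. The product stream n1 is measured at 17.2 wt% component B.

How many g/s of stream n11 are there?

Let n11 be the unknown flow. Total out = 932 + n11.
component B balance: 50.328 + 0.237·n11 = 0.172·(932 + n11)
(0.237 − 0.172)·n11 = 0.172×932 − 50.328 = 109.98
n11 = 109.98 / 0.065 = 1691.9 g/s

1692 g/s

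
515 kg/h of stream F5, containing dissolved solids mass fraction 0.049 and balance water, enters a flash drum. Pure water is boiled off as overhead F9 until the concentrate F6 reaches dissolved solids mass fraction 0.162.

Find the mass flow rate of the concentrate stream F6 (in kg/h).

155.8 kg/h

dissolved solids is conserved: 515×0.049 = 25.235 kg/h all reports to the concentrate.
Concentrate = 25.235/(target fraction) = 155.77 kg/h.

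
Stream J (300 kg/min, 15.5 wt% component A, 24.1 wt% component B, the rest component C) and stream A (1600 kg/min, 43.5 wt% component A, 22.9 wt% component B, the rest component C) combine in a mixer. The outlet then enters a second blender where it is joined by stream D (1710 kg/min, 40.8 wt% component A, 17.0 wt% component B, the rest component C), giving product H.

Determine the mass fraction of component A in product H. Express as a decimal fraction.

0.3989

Overall, product flow = 3610 kg/min.
component A in = 300×0.155 + 1600×0.435 + 1710×0.408 = 1440.2 kg/min.
component A fraction in H = 0.3989.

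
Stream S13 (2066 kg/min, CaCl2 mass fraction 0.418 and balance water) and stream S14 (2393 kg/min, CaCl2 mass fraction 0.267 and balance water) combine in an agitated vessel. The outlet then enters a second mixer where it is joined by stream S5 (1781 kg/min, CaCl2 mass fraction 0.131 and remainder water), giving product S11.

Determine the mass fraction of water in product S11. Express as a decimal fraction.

Overall, product flow = 6240 kg/min.
water in = 2066×0.582 + 2393×0.733 + 1781×0.869 = 4504.2 kg/min.
water fraction in S11 = 0.722.

0.722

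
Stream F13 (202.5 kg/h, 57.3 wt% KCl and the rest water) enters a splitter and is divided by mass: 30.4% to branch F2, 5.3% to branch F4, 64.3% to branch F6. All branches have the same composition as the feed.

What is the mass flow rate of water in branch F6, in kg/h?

Branch F6 total = 0.643×202.5 = 130.21 kg/h.
water in F6 = 0.427×130.21 = 55.599 kg/h.

55.6 kg/h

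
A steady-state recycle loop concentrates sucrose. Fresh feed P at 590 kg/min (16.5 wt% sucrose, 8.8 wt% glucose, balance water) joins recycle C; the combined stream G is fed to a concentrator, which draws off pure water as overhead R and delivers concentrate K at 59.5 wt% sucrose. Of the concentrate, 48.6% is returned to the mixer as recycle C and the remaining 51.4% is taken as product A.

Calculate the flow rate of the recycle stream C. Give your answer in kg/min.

Overall sucrose balance (none leaves overhead): sucrose in fresh feed = sucrose in product, i.e. 590×0.165 = (1−0.486)·K·0.595.
K = 97.35/(0.595×0.514) = 318.31 kg/min.
Recycle C = 0.486×318.31 = 154.7 kg/min.

154.7 kg/min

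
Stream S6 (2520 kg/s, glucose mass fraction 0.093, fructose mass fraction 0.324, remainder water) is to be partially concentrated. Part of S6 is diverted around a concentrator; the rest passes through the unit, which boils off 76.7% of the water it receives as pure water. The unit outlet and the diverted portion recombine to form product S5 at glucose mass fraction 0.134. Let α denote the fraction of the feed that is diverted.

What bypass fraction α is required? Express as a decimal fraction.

0.316

All 2520×0.093 = 234.36 kg/s of glucose reaches S5, so S5 = 234.36/0.134 = 1749 kg/s and vapour = 771.04 kg/s.
The evaporator receives (1−α)·2520 of feed at 0.583 water and removes 0.767 of that water:
0.767×0.583×(1−α)×2520 = 771.04
(1−α) = 771.04/1126.8 = 0.6843;  α = 0.3157.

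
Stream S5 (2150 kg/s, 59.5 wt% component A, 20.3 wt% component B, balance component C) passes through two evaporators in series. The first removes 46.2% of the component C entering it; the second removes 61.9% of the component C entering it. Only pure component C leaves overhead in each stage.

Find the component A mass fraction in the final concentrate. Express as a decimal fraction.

component C in feed = 2150×0.202 = 434.3 kg/s.
After stage 1: component C left = (1−0.462)×434.3 = 233.65; stream total = 1949.4 kg/s.
After stage 2: component C left = (1−0.619)×233.65 = 89.022; final concentrate = 1804.7 kg/s.
component A fraction = 1279.2/1804.7 = 0.709.

0.709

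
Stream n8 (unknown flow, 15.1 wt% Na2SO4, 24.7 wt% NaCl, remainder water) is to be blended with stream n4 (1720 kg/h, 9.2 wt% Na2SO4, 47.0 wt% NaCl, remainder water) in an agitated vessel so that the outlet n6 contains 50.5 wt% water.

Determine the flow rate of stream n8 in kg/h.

Let n8 be the unknown flow. Total out = 1720 + n8.
water balance: 753.36 + 0.602·n8 = 0.505·(1720 + n8)
(0.602 − 0.505)·n8 = 0.505×1720 − 753.36 = 115.24
n8 = 115.24 / 0.097 = 1188 kg/h

1188 kg/h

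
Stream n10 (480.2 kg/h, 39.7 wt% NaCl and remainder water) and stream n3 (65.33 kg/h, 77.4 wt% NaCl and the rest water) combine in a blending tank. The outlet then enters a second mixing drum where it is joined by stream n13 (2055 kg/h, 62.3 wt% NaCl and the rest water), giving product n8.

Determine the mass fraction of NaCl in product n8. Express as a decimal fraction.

Overall, product flow = 2600.5 kg/h.
NaCl in = 480.2×0.397 + 65.33×0.774 + 2055×0.623 = 1521.5 kg/h.
NaCl fraction in n8 = 0.585.

0.585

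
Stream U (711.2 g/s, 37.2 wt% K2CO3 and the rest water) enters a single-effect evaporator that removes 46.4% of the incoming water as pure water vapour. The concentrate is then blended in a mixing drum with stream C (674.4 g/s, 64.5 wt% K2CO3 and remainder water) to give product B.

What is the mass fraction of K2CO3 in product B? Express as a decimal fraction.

0.594

Vapour removed = 0.464×0.628×711.2 = 207.24 g/s; concentrate = 503.96 g/s.
K2CO3 reaching the mixer = 264.57 (from concentrate) + 674.4×0.645 = 699.55 g/s.
Product flow = 503.96 + 674.4 = 1178.4 g/s; K2CO3 fraction = 0.594.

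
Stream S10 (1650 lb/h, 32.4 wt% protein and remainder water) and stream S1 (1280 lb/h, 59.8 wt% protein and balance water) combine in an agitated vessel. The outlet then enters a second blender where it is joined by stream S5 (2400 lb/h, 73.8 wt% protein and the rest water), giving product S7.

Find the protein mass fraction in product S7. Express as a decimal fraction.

0.5762

Overall, product flow = 5330 lb/h.
protein in = 1650×0.324 + 1280×0.598 + 2400×0.738 = 3071.2 lb/h.
protein fraction in S7 = 0.5762.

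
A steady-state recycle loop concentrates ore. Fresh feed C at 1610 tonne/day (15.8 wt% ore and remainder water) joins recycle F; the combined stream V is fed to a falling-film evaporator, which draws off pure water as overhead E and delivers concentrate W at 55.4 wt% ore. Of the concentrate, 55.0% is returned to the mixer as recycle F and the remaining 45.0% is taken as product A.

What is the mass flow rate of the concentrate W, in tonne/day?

Overall ore balance (none leaves overhead): ore in fresh feed = ore in product, i.e. 1610×0.158 = (1−0.550)·W·0.554.
W = 254.38/(0.554×0.450) = 1020.4 tonne/day.

1020 tonne/day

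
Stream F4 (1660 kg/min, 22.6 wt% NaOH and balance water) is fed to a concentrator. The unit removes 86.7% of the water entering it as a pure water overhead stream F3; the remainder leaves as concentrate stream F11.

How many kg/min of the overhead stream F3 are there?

1114 kg/min

water entering = 1660×0.774 = 1284.8 kg/min; overhead removed = 0.867×1284.8 = 1114 kg/min.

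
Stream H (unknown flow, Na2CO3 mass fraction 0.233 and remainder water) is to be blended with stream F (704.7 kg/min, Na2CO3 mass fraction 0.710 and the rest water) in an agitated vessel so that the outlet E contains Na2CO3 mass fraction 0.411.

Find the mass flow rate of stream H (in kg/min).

1184 kg/min

Let H be the unknown flow. Total out = 704.7 + H.
Na2CO3 balance: 500.34 + 0.233·H = 0.411·(704.7 + H)
(0.233 − 0.411)·H = 0.411×704.7 − 500.34 = -210.71
H = -210.71 / -0.178 = 1183.7 kg/min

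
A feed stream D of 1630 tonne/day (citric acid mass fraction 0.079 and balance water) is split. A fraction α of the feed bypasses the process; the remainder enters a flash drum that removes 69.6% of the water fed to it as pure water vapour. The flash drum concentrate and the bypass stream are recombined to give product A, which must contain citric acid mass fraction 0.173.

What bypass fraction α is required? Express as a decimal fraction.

All 1630×0.079 = 128.77 tonne/day of citric acid reaches A, so A = 128.77/0.173 = 744.34 tonne/day and vapour = 885.66 tonne/day.
The evaporator receives (1−α)·1630 of feed at 0.921 water and removes 0.696 of that water:
0.696×0.921×(1−α)×1630 = 885.66
(1−α) = 885.66/1044.9 = 0.8476;  α = 0.1524.

0.152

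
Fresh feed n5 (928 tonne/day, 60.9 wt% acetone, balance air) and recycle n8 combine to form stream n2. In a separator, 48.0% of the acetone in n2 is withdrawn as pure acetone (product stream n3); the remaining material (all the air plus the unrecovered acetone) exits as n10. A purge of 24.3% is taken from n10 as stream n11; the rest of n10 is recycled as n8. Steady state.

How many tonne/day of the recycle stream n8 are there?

1497 tonne/day

air enters only via n5 and leaves only via the purge: 928×0.391 = 0.243×(air in n10), and the separator passes all air, so air in n2 = air in n10 = 1493.2 tonne/day.
acetone in n2: m_A = 928×0.609 + (1−0.243)·(1−0.480)·m_A, so m_A = 565.15/0.6064 = 932.04 tonne/day.
n10 = (1−0.480)×932.04 + 1493.2 = 1977.9 tonne/day.
Recycle n8 = (1−0.243)×1977.9 = 1497.2 tonne/day.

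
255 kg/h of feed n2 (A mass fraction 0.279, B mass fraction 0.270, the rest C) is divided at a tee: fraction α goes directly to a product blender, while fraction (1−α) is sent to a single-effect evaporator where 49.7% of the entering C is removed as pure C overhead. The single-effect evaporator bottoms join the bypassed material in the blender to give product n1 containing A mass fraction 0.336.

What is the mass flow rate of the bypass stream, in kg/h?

All 255×0.279 = 71.145 kg/h of A reaches n1, so n1 = 71.145/0.336 = 211.74 kg/h and vapour = 43.259 kg/h.
The evaporator receives (1−α)·255 of feed at 0.451 C and removes 0.497 of that C:
0.497×0.451×(1−α)×255 = 43.259
(1−α) = 43.259/57.157 = 0.7568;  α = 0.2432.
Bypass flow = 0.2432×255 = 62.006 kg/h.

62.01 kg/h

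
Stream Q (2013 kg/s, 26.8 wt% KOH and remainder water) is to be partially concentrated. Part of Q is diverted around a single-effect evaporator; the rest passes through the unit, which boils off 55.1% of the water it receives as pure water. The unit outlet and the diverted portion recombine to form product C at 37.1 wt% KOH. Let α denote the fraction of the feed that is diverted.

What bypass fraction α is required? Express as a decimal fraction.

0.312

All 2013×0.268 = 539.48 kg/s of KOH reaches C, so C = 539.48/0.371 = 1454.1 kg/s and vapour = 558.87 kg/s.
The evaporator receives (1−α)·2013 of feed at 0.732 water and removes 0.551 of that water:
0.551×0.732×(1−α)×2013 = 558.87
(1−α) = 558.87/811.91 = 0.6883;  α = 0.3117.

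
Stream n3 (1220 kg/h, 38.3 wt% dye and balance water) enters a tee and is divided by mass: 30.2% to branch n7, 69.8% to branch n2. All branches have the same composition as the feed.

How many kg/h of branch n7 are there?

Branch n7 flow = 0.302×1220 = 368.44 kg/h.

368.4 kg/h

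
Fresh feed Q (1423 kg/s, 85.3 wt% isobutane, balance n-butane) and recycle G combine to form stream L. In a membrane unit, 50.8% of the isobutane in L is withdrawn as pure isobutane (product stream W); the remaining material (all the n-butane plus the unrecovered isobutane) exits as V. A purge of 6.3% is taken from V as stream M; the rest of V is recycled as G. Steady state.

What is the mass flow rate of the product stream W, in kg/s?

isobutane in L: m_A = 1423×0.853 + (1−0.063)·(1−0.508)·m_A, so m_A = 1213.8/0.5390 = 2252 kg/s.
Product W = 0.508×2252 = 1144 kg/s.

1144 kg/s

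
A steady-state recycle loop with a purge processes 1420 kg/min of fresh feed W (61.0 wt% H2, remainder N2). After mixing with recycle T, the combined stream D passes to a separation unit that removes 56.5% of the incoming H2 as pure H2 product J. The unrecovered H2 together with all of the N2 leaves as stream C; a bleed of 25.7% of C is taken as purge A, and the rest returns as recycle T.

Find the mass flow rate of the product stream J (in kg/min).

723.1 kg/min

H2 in D: m_A = 1420×0.610 + (1−0.257)·(1−0.565)·m_A, so m_A = 866.2/0.6768 = 1279.9 kg/min.
Product J = 0.565×1279.9 = 723.12 kg/min.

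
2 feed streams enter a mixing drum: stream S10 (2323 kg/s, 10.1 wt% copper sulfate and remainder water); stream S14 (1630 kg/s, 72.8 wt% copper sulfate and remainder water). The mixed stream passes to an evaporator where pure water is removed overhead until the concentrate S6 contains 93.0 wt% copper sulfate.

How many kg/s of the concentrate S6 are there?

1528 kg/s

copper sulfate entering = 2323×0.101 + 1630×0.728 = 1421.3 kg/s.
All copper sulfate reports to S6, so S6 = 1421.3/0.930 = 1528.2 kg/s.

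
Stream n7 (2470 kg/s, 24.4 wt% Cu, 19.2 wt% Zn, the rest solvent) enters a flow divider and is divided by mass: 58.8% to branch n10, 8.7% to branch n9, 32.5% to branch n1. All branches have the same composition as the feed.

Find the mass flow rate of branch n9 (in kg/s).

Branch n9 flow = 0.087×2470 = 214.89 kg/s.

214.9 kg/s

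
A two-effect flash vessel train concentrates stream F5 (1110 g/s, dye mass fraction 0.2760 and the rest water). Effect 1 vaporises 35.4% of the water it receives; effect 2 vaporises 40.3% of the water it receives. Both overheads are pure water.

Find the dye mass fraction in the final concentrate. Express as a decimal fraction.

0.4971

water in feed = 1110×0.724 = 803.64 g/s.
After stage 1: water left = (1−0.354)×803.64 = 519.15; stream total = 825.51 g/s.
After stage 2: water left = (1−0.403)×519.15 = 309.93; final concentrate = 616.29 g/s.
dye fraction = 306.36/616.29 = 0.4971.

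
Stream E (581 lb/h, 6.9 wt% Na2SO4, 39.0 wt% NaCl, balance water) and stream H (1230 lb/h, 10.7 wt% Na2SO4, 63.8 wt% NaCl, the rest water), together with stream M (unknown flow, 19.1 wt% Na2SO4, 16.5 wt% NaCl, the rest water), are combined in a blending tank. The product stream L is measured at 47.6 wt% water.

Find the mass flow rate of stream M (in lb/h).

Let M be the unknown flow. Total out = 1811 + M.
water balance: 627.97 + 0.644·M = 0.476·(1811 + M)
(0.644 − 0.476)·M = 0.476×1811 − 627.97 = 234.06
M = 234.06 / 0.168 = 1393.2 lb/h

1393 lb/h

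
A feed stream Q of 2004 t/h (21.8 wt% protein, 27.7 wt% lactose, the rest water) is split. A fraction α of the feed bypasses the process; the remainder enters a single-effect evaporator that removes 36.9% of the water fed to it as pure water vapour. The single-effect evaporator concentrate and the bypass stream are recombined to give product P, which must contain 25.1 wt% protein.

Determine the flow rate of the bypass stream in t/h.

All 2004×0.218 = 436.87 t/h of protein reaches P, so P = 436.87/0.251 = 1740.5 t/h and vapour = 263.47 t/h.
The evaporator receives (1−α)·2004 of feed at 0.505 water and removes 0.369 of that water:
0.369×0.505×(1−α)×2004 = 263.47
(1−α) = 263.47/373.44 = 0.7055;  α = 0.2945.
Bypass flow = 0.2945×2004 = 590.1 t/h.

590.1 t/h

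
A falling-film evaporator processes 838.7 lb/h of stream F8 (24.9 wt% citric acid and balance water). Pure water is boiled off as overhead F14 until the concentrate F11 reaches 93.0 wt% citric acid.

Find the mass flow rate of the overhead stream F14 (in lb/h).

citric acid is conserved: 838.7×0.249 = 208.84 lb/h all reports to the concentrate.
Concentrate = 208.84/(target fraction) = 224.56 lb/h.
Overhead = 838.7 − 224.56 = 614.14 lb/h.

614.1 lb/h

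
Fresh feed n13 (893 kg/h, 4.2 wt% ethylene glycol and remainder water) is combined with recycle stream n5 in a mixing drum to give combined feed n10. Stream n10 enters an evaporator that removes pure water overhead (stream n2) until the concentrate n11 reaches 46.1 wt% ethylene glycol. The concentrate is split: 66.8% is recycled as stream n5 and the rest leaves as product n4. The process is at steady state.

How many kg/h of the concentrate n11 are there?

245.1 kg/h

Overall ethylene glycol balance (none leaves overhead): ethylene glycol in fresh feed = ethylene glycol in product, i.e. 893×0.042 = (1−0.668)·n11·0.461.
n11 = 37.506/(0.461×0.332) = 245.05 kg/h.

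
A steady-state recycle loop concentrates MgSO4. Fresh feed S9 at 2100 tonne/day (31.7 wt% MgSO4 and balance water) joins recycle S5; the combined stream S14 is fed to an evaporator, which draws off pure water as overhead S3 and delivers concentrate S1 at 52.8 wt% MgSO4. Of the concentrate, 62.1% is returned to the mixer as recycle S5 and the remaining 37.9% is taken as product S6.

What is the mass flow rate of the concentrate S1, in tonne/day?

3327 tonne/day

Overall MgSO4 balance (none leaves overhead): MgSO4 in fresh feed = MgSO4 in product, i.e. 2100×0.317 = (1−0.621)·S1·0.528.
S1 = 665.7/(0.528×0.379) = 3326.6 tonne/day.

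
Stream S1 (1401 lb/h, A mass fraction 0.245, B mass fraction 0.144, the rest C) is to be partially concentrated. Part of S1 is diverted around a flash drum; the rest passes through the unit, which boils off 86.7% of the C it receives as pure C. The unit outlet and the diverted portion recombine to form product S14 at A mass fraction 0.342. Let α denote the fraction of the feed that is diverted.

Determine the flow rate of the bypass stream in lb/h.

650.9 lb/h

All 1401×0.245 = 343.25 lb/h of A reaches S14, so S14 = 343.25/0.342 = 1003.6 lb/h and vapour = 397.36 lb/h.
The evaporator receives (1−α)·1401 of feed at 0.611 C and removes 0.867 of that C:
0.867×0.611×(1−α)×1401 = 397.36
(1−α) = 397.36/742.16 = 0.5354;  α = 0.4646.
Bypass flow = 0.4646×1401 = 650.89 lb/h.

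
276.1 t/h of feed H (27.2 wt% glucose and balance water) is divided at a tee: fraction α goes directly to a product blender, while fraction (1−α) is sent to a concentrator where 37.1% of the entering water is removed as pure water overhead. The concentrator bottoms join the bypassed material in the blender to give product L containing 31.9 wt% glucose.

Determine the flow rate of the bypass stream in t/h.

125.5 t/h

All 276.1×0.272 = 75.099 t/h of glucose reaches L, so L = 75.099/0.319 = 235.42 t/h and vapour = 40.679 t/h.
The evaporator receives (1−α)·276.1 of feed at 0.728 water and removes 0.371 of that water:
0.371×0.728×(1−α)×276.1 = 40.679
(1−α) = 40.679/74.571 = 0.5455;  α = 0.4545.
Bypass flow = 0.4545×276.1 = 125.48 t/h.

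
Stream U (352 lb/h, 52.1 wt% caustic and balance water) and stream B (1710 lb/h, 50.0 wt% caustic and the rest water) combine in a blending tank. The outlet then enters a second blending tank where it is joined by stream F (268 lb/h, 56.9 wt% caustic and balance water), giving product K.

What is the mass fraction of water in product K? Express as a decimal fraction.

0.489

Overall, product flow = 2330 lb/h.
water in = 352×0.479 + 1710×0.500 + 268×0.431 = 1139.1 lb/h.
water fraction in K = 0.489.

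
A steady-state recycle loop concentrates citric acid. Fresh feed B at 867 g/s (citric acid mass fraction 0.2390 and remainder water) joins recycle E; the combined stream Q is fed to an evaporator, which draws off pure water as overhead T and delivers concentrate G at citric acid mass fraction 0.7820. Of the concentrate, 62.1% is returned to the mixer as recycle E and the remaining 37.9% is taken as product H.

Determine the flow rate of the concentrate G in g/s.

Overall citric acid balance (none leaves overhead): citric acid in fresh feed = citric acid in product, i.e. 867×0.239 = (1−0.621)·G·0.782.
G = 207.21/(0.782×0.379) = 699.15 g/s.

699.2 g/s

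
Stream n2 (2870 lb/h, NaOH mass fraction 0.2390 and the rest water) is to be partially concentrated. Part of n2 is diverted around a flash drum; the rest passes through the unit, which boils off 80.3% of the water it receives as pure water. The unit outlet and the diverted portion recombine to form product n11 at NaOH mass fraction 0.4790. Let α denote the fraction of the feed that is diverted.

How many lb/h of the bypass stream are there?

All 2870×0.239 = 685.93 lb/h of NaOH reaches n11, so n11 = 685.93/0.479 = 1432 lb/h and vapour = 1438 lb/h.
The evaporator receives (1−α)·2870 of feed at 0.761 water and removes 0.803 of that water:
0.803×0.761×(1−α)×2870 = 1438
(1−α) = 1438/1753.8 = 0.8199;  α = 0.1801.
Bypass flow = 0.1801×2870 = 516.81 lb/h.

516.8 lb/h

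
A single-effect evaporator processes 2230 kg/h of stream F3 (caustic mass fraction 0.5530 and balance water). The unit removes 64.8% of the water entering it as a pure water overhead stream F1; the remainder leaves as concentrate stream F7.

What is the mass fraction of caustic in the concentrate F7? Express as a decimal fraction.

0.7785

caustic is not removed: 2230×0.553 = 1233.2 kg/h of caustic enters F7.
water entering = 2230×0.447 = 996.81 kg/h; overhead removed = 0.648×996.81 = 645.93 kg/h.
Concentrate = 2230 − 645.93 = 1584.1 kg/h.
Mass fraction = 1233.2/1584.1 = 0.7785.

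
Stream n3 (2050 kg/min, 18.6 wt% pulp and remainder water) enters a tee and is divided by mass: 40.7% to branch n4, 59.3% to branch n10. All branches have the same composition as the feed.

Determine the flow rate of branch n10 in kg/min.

Branch n10 flow = 0.593×2050 = 1215.6 kg/min.

1216 kg/min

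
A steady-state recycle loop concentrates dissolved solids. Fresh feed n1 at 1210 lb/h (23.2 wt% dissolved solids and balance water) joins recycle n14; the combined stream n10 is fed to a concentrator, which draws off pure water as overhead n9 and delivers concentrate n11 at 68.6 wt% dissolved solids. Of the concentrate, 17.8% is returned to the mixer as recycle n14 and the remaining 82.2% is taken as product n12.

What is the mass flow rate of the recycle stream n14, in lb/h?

88.61 lb/h

Overall dissolved solids balance (none leaves overhead): dissolved solids in fresh feed = dissolved solids in product, i.e. 1210×0.232 = (1−0.178)·n11·0.686.
n11 = 280.72/(0.686×0.822) = 497.83 lb/h.
Recycle n14 = 0.178×497.83 = 88.613 lb/h.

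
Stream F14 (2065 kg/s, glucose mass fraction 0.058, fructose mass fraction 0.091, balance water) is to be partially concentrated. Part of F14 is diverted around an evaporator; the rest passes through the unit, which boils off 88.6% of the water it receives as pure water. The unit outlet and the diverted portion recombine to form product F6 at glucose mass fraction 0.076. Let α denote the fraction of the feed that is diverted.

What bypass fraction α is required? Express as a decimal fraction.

All 2065×0.058 = 119.77 kg/s of glucose reaches F6, so F6 = 119.77/0.076 = 1575.9 kg/s and vapour = 489.08 kg/s.
The evaporator receives (1−α)·2065 of feed at 0.851 water and removes 0.886 of that water:
0.886×0.851×(1−α)×2065 = 489.08
(1−α) = 489.08/1557 = 0.3141;  α = 0.6859.

0.686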